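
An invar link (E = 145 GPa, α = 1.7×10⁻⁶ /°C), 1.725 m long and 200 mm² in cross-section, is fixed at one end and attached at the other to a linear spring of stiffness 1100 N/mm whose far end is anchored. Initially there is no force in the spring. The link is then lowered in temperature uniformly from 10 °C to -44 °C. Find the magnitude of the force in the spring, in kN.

Free thermal contraction: δ_free = αΔT L = 1.7×10⁻⁶ × 54 × 1725 = 0.1584 mm.
With a force P in the spring, the elastic change of the link is PL/(AE) and that of the spring is P/k; compatibility requires their sum to equal δ_free.
P [ L/(AE) + 1/k ] = δ_free → P [ 1725/(200×145×10³) + 1/(1100) ] = 0.1584.
P = 0.1584 / 0.0009686 = 163.5 N.

P ≈ 0.163 kN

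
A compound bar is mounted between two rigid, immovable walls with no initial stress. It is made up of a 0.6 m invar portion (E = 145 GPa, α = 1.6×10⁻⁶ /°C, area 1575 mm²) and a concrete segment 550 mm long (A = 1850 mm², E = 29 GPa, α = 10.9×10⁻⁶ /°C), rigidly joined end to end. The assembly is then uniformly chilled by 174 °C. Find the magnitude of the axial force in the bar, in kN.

P ≈ 94 kN (tensile)

Free thermal contraction of the whole bar: Σ αᵢΔT Lᵢ = 1.6×10⁻⁶×174×600 + 10.9×10⁻⁶×174×550 = 1.21 mm.
Since the ends are fixed, an axial force P builds up, equal in every segment, with P · Σ Lᵢ/(AᵢEᵢ) = δ_free.
The series flexibility is Σ Lᵢ/(AᵢEᵢ) = 600/(1575×145×10³) + 550/(1850×29×10³) = 1.288×10⁻⁵ mm/N.
So P = 1.21 / 1.288×10⁻⁵ = 93.97 kN, tensile.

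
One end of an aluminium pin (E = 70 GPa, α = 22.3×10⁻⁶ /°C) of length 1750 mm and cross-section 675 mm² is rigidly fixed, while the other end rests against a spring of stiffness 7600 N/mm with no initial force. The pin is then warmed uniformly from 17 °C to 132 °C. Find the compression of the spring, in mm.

Free thermal expansion: δ_free = αΔT L = 22.3×10⁻⁶ × 115 × 1750 = 4.488 mm.
With a force P in the spring, the elastic change of the pin is PL/(AE) and that of the spring is P/k; compatibility requires their sum to equal δ_free.
P [ L/(AE) + 1/k ] = δ_free → P [ 1750/(675×70×10³) + 1/(7600) ] = 4.488.
P = 4.488 / 0.0001686 = 26620 N.
Spring compression = P/k = 26620/(7600) = 3.502 mm.

δ ≈ 3.5 mm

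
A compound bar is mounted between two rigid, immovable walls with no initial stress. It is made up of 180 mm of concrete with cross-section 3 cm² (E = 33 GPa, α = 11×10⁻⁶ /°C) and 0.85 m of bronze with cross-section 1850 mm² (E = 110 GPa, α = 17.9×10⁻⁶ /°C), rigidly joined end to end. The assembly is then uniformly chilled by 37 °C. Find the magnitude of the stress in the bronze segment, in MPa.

With the walls removed the bar would change length by δ_free = Σ αᵢΔT Lᵢ = 11×10⁻⁶×37×180 + 17.9×10⁻⁶×37×850 = 0.6362 mm.
The walls prevent any net length change, so an axial force P (same in every segment) develops. Compatibility: P · Σ Lᵢ/(AᵢEᵢ) = δ_free.
The series flexibility is Σ Lᵢ/(AᵢEᵢ) = 180/(300×33×10³) + 850/(1850×110×10³) = 2.236×10⁻⁵ mm/N.
Hence P = δ_free / Σ(L/AE) = 0.6362/2.236×10⁻⁵ = 28.45 kN (tensile).
σ_{bronze} = P / A = 28450 / 1850 = 15.38 MPa.

σ ≈ 15.4 MPa (tensile)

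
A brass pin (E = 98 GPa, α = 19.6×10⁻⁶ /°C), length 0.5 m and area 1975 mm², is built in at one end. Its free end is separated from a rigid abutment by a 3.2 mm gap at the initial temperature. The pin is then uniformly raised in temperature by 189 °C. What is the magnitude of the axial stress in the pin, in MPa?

σ ≈ 0 MPa

Free thermal elongation = αΔT L = 19.6×10⁻⁶ × 189 × 500 = 1.852 mm.
Since δ_free = 1.85 mm is less than the 3.2 mm gap, the pin never touches the wall. No axial force develops.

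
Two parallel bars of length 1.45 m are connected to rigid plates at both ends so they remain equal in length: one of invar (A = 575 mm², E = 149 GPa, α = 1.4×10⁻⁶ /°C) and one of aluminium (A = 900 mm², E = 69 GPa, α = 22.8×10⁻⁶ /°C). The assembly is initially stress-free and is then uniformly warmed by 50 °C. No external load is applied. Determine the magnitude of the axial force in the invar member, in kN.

Equilibrium of a rigid end plate with no external load gives equal and opposite internal forces ±P in the two members. Since α_{aluminium} > α_{invar}, heating drives the aluminium into compression and the invar into tension.
Compatibility of the two members (thermal + elastic change equal): (α₁ − α₂)ΔT = P·[1/(A₁E₁) + 1/(A₂E₂)].
|α₁ − α₂|·ΔT = 21.4×10⁻⁶ × 50 = 0.00107.
1/(A₁E₁) + 1/(A₂E₂) = 1/(575×149×10³) + 1/(900×69×10³) = 2.778×10⁻⁸ N⁻¹.
So P = 0.00107 / 2.778×10⁻⁸ = 38.52 kN.

P ≈ 38.5 kN (tensile in the invar)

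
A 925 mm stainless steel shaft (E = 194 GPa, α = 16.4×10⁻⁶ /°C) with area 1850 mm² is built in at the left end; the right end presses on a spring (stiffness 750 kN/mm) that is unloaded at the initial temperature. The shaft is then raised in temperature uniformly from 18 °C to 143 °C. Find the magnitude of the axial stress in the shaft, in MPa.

σ ≈ 262 MPa (compressive)

If the spring were absent the shaft would lengthen by αΔT L = 16.4×10⁻⁶ × 125 × 925 = 1.896 mm.
With a force P in the spring, the elastic change of the shaft is PL/(AE) and that of the spring is P/k; compatibility requires their sum to equal δ_free.
So P = δ_free / [L/(AE) + 1/k] = 1.896 / [ 925/(1850×194×10³) + 1/(750×10³) ].
P = 1.896 / 3.911×10⁻⁶ = 484900 N.
σ = P/A = 484900/1850 = 262.1 MPa.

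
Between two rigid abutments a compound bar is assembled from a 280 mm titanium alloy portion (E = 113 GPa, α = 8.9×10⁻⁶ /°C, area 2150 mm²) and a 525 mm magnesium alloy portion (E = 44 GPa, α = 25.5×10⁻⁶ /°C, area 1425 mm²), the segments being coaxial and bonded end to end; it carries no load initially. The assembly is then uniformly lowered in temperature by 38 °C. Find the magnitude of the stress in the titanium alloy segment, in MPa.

If the supports were absent, the total length change would be Σ αᵢΔT Lᵢ = 8.9×10⁻⁶×38×280 + 25.5×10⁻⁶×38×525 = 0.6034 mm.
The walls prevent any net length change, so an axial force P (same in every segment) develops. Compatibility: P · Σ Lᵢ/(AᵢEᵢ) = δ_free.
The series flexibility is Σ Lᵢ/(AᵢEᵢ) = 280/(2150×113×10³) + 525/(1425×44×10³) = 9.526×10⁻⁶ mm/N.
Hence P = δ_free / Σ(L/AE) = 0.6034/9.526×10⁻⁶ = 63.35 kN (tensile).
σ_{titanium alloy} = P / A = 63350 / 2150 = 29.46 MPa.

σ ≈ 29.5 MPa (tensile)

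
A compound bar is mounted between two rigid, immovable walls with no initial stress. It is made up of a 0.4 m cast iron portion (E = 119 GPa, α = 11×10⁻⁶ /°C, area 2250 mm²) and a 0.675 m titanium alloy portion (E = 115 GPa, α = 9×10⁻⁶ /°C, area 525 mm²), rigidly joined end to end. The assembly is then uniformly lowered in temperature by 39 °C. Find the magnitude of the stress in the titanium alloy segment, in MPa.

With the walls removed the bar would change length by δ_free = Σ αᵢΔT Lᵢ = 11×10⁻⁶×39×400 + 9×10⁻⁶×39×675 = 0.4085 mm.
Since the ends are fixed, an axial force P builds up, equal in every segment, with P · Σ Lᵢ/(AᵢEᵢ) = δ_free.
The series flexibility is Σ Lᵢ/(AᵢEᵢ) = 400/(2250×119×10³) + 675/(525×115×10³) = 1.267×10⁻⁵ mm/N.
Hence P = δ_free / Σ(L/AE) = 0.4085/1.267×10⁻⁵ = 32.23 kN (tensile).
σ_{titanium alloy} = P / A = 32230 / 525 = 61.4 MPa.

σ ≈ 61.4 MPa (tensile)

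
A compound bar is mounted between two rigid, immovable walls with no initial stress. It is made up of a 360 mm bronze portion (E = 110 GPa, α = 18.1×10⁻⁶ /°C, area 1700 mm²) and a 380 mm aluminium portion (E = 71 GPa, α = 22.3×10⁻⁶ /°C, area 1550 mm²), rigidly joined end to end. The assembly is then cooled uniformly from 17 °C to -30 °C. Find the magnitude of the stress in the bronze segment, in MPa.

σ ≈ 77.1 MPa (tensile)

If the supports were absent, the total length change would be Σ αᵢΔT Lᵢ = 18.1×10⁻⁶×47×360 + 22.3×10⁻⁶×47×380 = 0.7045 mm.
Since the ends are fixed, an axial force P builds up, equal in every segment, with P · Σ Lᵢ/(AᵢEᵢ) = δ_free.
The series flexibility is Σ Lᵢ/(AᵢEᵢ) = 360/(1700×110×10³) + 380/(1550×71×10³) = 5.378×10⁻⁶ mm/N.
Hence P = δ_free / Σ(L/AE) = 0.7045/5.378×10⁻⁶ = 131 kN (tensile).
σ_{bronze} = P / A = 131000 / 1700 = 77.06 MPa.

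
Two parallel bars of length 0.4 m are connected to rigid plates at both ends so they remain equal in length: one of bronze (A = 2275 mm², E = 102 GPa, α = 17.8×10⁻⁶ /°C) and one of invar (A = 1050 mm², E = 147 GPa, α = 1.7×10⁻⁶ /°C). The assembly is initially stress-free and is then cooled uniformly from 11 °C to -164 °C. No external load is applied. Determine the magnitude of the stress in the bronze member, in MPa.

Equilibrium of a rigid end plate with no external load gives equal and opposite internal forces ±P in the two members. Since α_{bronze} > α_{invar}, cooling drives the bronze into tension and the invar into compression.
Equating the net (thermal + elastic) strains gives |α₁ − α₂|·ΔT = P·[1/(A₁E₁) + 1/(A₂E₂)].
|α₁ − α₂|·ΔT = 16.1×10⁻⁶ × 175 = 0.002818.
1/(A₁E₁) + 1/(A₂E₂) = 1/(2275×102×10³) + 1/(1050×147×10³) = 1.079×10⁻⁸ N⁻¹.
So P = 0.002818 / 1.079×10⁻⁸ = 261.2 kN.
σ_{bronze} = P/A₁ = 261200/2275 = 114.8 MPa, tensile.

σ ≈ 115 MPa (tensile)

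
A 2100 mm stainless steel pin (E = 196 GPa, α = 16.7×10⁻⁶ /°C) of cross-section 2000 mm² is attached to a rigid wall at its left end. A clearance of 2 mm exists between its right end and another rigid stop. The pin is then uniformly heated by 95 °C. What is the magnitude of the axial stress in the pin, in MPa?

σ ≈ 124 MPa (compressive)

Unrestrained expansion: δ_free = αΔT L = 16.7×10⁻⁶ × 95 × 2100 = 3.332 mm.
After closing the 2 mm clearance, 3.332 − 2 = 1.332 mm of expansion remains to be suppressed by the wall.
So σ = E(δ_free − g)/L = 196×10³ × 1.332/2100 = 124.3 MPa.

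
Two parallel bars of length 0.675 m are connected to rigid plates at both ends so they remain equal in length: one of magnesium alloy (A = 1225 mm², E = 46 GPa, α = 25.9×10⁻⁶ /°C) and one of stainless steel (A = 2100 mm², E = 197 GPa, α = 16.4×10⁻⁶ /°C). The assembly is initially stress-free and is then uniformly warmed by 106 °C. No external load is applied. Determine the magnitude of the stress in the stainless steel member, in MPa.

σ ≈ 23.8 MPa (tensile)

The magnesium alloy has the larger α, so on heating it would change length more than the stainless steel if both were free. The rigid plates force a common final length, so the magnesium alloy is put into compression and the stainless steel into tension, with equal and opposite forces P (no external load).
Setting the final lengths equal and cancelling L: (α₁ − α₂)ΔT = P/(A₁E₁) + P/(A₂E₂).
|α₁ − α₂|·ΔT = 9.5×10⁻⁶ × 106 = 0.001007.
1/(A₁E₁) + 1/(A₂E₂) = 1/(1225×46×10³) + 1/(2100×197×10³) = 2.016×10⁻⁸ N⁻¹.
P = 0.001007 / 2.016×10⁻⁸ = 49940 N = 49.94 kN.
σ_{stainless steel} = P/A₂ = 49940/2100 = 23.78 MPa, tensile.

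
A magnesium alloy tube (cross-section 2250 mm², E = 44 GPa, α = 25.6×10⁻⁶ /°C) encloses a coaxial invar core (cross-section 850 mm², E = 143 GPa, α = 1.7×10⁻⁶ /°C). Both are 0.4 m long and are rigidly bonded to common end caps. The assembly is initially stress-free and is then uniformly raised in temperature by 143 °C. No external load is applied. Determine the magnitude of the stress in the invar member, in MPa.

Both members must finish at the same length. With the larger α, the magnesium alloy tends to over-expand; the plates restrain it, putting the magnesium alloy in compression and the invar in tension. With no external load the two internal forces are equal and opposite, magnitude P.
Setting the final lengths equal and cancelling L: (α₁ − α₂)ΔT = P/(A₁E₁) + P/(A₂E₂).
|α₁ − α₂|·ΔT = 23.9×10⁻⁶ × 143 = 0.003418.
1/(A₁E₁) + 1/(A₂E₂) = 1/(2250×44×10³) + 1/(850×143×10³) = 1.833×10⁻⁸ N⁻¹.
P = 0.003418 / 1.833×10⁻⁸ = 186500 N = 186.5 kN.
σ_{invar} = P/A₂ = 186500/850 = 219.4 MPa, tensile.

σ ≈ 219 MPa (tensile)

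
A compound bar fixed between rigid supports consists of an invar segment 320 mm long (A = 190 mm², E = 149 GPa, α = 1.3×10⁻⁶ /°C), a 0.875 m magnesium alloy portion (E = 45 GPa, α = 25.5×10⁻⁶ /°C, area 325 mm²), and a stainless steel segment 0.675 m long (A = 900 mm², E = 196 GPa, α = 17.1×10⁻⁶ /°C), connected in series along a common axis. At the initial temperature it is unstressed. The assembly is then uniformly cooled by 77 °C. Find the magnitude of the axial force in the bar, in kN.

Free thermal contraction of the whole bar: Σ αᵢΔT Lᵢ = 1.3×10⁻⁶×77×320 + 25.5×10⁻⁶×77×875 + 17.1×10⁻⁶×77×675 = 2.639 mm.
The rigid supports impose zero overall length change; the single axial force P common to all segments must satisfy P Σ Lᵢ/(AᵢEᵢ) = δ_free.
The series flexibility is Σ Lᵢ/(AᵢEᵢ) = 320/(190×149×10³) + 875/(325×45×10³) + 675/(900×196×10³) = 7.496×10⁻⁵ mm/N.
Hence P = δ_free / Σ(L/AE) = 2.639/7.496×10⁻⁵ = 35.2 kN (tensile).

P ≈ 35.2 kN (tensile)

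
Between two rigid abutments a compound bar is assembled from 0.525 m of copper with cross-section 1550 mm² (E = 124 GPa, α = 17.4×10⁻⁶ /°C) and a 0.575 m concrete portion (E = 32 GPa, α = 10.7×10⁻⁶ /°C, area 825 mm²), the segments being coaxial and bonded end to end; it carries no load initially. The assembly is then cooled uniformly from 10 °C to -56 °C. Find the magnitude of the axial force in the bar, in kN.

P ≈ 41.2 kN (tensile)

If the supports were absent, the total length change would be Σ αᵢΔT Lᵢ = 17.4×10⁻⁶×66×525 + 10.7×10⁻⁶×66×575 = 1.009 mm.
The rigid supports impose zero overall length change; the single axial force P common to all segments must satisfy P Σ Lᵢ/(AᵢEᵢ) = δ_free.
Σ Lᵢ/(AᵢEᵢ) = 525/(1550×124×10³) + 575/(825×32×10³) = 2.451×10⁻⁵ mm/N.
Hence P = δ_free / Σ(L/AE) = 1.009/2.451×10⁻⁵ = 41.16 kN (tensile).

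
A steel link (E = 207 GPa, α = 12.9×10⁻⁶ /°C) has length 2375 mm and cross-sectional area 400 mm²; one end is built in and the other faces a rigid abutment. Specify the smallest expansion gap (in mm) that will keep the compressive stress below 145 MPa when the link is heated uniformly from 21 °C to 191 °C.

Free expansion if unrestrained: δ_free = αΔT L = 12.9×10⁻⁶ × 170 × 2375 = 5.208 mm.
At the allowable stress the elastic shortening the wall may impose is σL/E = 145 × 2375 / (207×10³) = 1.664 mm.
So the gap has to take up the difference, g_min = δ_free − σL/E = 5.208 − 1.664 = 3.545 mm.

g ≈ 3.54 mm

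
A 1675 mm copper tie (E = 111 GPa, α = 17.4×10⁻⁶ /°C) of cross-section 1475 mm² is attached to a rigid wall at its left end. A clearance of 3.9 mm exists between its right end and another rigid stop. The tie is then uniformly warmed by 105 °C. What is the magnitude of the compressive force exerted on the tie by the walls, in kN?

P ≈ 0 kN

Unrestrained expansion: δ_free = αΔT L = 17.4×10⁻⁶ × 105 × 1675 = 3.06 mm.
Since δ_free = 3.06 mm is less than the 3.9 mm gap, the tie never touches the wall. No axial force develops.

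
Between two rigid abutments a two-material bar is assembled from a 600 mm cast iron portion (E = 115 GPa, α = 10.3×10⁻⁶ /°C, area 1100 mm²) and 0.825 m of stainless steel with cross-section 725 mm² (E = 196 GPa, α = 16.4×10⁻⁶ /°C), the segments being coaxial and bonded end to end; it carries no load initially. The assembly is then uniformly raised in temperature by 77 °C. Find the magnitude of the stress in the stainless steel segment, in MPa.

σ ≈ 198 MPa (compressive)

Free thermal expansion of the whole bar: Σ αᵢΔT Lᵢ = 10.3×10⁻⁶×77×600 + 16.4×10⁻⁶×77×825 = 1.518 mm.
The walls prevent any net length change, so an axial force P (same in every segment) develops. Compatibility: P · Σ Lᵢ/(AᵢEᵢ) = δ_free.
Σ Lᵢ/(AᵢEᵢ) = 600/(1100×115×10³) + 825/(725×196×10³) = 1.055×10⁻⁵ mm/N.
So P = 1.518 / 1.055×10⁻⁵ = 143.9 kN, compressive.
σ_{stainless steel} = P / A = 143900 / 725 = 198.4 MPa.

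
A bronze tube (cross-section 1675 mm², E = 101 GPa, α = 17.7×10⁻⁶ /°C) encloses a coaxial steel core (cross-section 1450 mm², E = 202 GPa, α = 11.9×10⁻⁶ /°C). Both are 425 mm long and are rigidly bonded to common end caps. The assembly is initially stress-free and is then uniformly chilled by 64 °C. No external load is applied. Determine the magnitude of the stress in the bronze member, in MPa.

σ ≈ 23.8 MPa (tensile)

Both members must finish at the same length. With the larger α, the bronze tends to over-contract; the plates restrain it, putting the bronze in tension and the steel in compression. With no external load the two internal forces are equal and opposite, magnitude P.
Compatibility of the two members (thermal + elastic change equal): (α₁ − α₂)ΔT = P·[1/(A₁E₁) + 1/(A₂E₂)].
|α₁ − α₂|·ΔT = 5.8×10⁻⁶ × 64 = 0.0003712.
1/(A₁E₁) + 1/(A₂E₂) = 1/(1675×101×10³) + 1/(1450×202×10³) = 9.325×10⁻⁹ N⁻¹.
So P = 0.0003712 / 9.325×10⁻⁹ = 39.81 kN.
σ_{bronze} = P/A₁ = 39810/1675 = 23.76 MPa, tensile.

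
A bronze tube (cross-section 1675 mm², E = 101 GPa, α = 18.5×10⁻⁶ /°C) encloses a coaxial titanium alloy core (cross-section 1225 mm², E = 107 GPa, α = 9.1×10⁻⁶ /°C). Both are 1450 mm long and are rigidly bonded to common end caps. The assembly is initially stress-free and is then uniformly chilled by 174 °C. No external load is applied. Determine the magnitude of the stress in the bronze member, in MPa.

Both members must finish at the same length. With the larger α, the bronze tends to over-contract; the plates restrain it, putting the bronze in tension and the titanium alloy in compression. With no external load the two internal forces are equal and opposite, magnitude P.
Compatibility of the two members (thermal + elastic change equal): (α₁ − α₂)ΔT = P·[1/(A₁E₁) + 1/(A₂E₂)].
|α₁ − α₂|·ΔT = 9.4×10⁻⁶ × 174 = 0.001636.
1/(A₁E₁) + 1/(A₂E₂) = 1/(1675×101×10³) + 1/(1225×107×10³) = 1.354×10⁻⁸ N⁻¹.
P = 0.001636 / 1.354×10⁻⁸ = 120800 N = 120.8 kN.
σ_{bronze} = P/A₁ = 120800/1675 = 72.12 MPa, tensile.

σ ≈ 72.1 MPa (tensile)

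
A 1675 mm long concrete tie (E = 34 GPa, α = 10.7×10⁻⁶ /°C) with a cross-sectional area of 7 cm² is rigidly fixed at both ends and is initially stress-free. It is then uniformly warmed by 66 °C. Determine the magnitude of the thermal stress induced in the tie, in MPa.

The supports are rigid, so the total axial strain is zero. The restrained thermal strain is ε = αΔT = 10.7×10⁻⁶ × 66 = 706.2×10⁻⁶.
The stress required to suppress this strain is σ = Eε = 34×10³ × 706.2×10⁻⁶ = 24.01 MPa, compressive since the tie is trying to expand.

σ ≈ 24 MPa (compressive)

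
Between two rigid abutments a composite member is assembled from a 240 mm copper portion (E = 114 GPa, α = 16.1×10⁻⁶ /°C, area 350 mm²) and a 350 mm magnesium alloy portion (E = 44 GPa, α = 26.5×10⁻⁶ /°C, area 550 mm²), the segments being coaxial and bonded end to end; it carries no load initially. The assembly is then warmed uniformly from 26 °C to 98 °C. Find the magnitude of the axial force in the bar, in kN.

Free thermal expansion of the whole bar: Σ αᵢΔT Lᵢ = 16.1×10⁻⁶×72×240 + 26.5×10⁻⁶×72×350 = 0.946 mm.
Since the ends are fixed, an axial force P builds up, equal in every segment, with P · Σ Lᵢ/(AᵢEᵢ) = δ_free.
Σ Lᵢ/(AᵢEᵢ) = 240/(350×114×10³) + 350/(550×44×10³) = 2.048×10⁻⁵ mm/N.
Hence P = δ_free / Σ(L/AE) = 0.946/2.048×10⁻⁵ = 46.2 kN (compressive).

P ≈ 46.2 kN (compressive)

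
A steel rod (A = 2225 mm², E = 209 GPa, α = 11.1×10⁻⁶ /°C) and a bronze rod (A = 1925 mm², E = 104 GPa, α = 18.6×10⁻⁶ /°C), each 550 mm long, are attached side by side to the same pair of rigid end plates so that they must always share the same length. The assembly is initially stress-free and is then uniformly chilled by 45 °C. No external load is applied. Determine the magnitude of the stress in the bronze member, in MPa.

σ ≈ 24.5 MPa (tensile)

Equilibrium of a rigid end plate with no external load gives equal and opposite internal forces ±P in the two members. Since α_{bronze} > α_{steel}, cooling drives the bronze into tension and the steel into compression.
Equating the net (thermal + elastic) strains gives |α₁ − α₂|·ΔT = P·[1/(A₁E₁) + 1/(A₂E₂)].
|α₁ − α₂|·ΔT = 7.5×10⁻⁶ × 45 = 0.0003375.
1/(A₁E₁) + 1/(A₂E₂) = 1/(2225×209×10³) + 1/(1925×104×10³) = 7.145×10⁻⁹ N⁻¹.
P = 0.0003375 / 7.145×10⁻⁹ = 47230 N = 47.23 kN.
σ_{bronze} = P/A₂ = 47230/1925 = 24.54 MPa, tensile.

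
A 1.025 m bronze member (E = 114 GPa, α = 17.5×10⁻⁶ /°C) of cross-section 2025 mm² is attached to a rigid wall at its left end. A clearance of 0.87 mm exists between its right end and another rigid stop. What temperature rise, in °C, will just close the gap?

The gap closes when αΔT L = 0.87 mm, since the member is still unstressed at that instant.
ΔT = 0.87 / (17.5×10⁻⁶ × 1025) = 48.5 °C.

ΔT ≈ 48.5 °C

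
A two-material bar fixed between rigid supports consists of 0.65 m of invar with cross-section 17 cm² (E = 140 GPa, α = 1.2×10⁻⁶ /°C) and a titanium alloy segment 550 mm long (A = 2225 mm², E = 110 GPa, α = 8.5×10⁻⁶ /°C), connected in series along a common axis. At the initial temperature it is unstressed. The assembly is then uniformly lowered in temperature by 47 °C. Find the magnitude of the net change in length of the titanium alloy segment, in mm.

If the supports were absent, the total length change would be Σ αᵢΔT Lᵢ = 1.2×10⁻⁶×47×650 + 8.5×10⁻⁶×47×550 = 0.2564 mm.
The walls prevent any net length change, so an axial force P (same in every segment) develops. Compatibility: P · Σ Lᵢ/(AᵢEᵢ) = δ_free.
Σ Lᵢ/(AᵢEᵢ) = 650/(1700×140×10³) + 550/(2225×110×10³) = 4.978×10⁻⁶ mm/N.
P = 0.2564 / 4.978×10⁻⁶ = 51500 N = 51.5 kN, tensile.
For the titanium alloy segment, free thermal change = 8.5×10⁻⁶×47×550 = 0.2197 mm and elastic change from P = 51500×550/(2225×110×10³) = 0.1157 mm; these oppose, so the net change is 0.104 mm (segment shortens).

|ΔL| ≈ 0.104 mm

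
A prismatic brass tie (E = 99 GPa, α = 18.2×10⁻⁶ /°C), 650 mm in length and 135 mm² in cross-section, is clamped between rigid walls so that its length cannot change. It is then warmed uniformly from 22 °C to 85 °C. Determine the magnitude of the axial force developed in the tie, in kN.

Full restraint means ε = 0, so the stress is σ = EαΔT = 99×10³ × 18.2×10⁻⁶ × 63 = 113.5 MPa.
Axial force P = σA = 113.5 × 135 = 15320 N = 15.32 kN, compressive.

P ≈ 15.3 kN (compressive)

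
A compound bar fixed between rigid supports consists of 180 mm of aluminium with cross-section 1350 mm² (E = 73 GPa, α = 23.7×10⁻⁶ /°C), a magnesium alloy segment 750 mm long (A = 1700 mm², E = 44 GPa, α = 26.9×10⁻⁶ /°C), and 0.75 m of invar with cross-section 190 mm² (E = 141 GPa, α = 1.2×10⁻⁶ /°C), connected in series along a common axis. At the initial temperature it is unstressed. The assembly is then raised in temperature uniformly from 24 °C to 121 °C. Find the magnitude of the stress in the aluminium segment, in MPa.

With the walls removed the bar would change length by δ_free = Σ αᵢΔT Lᵢ = 23.7×10⁻⁶×97×180 + 26.9×10⁻⁶×97×750 + 1.2×10⁻⁶×97×750 = 2.458 mm.
Since the ends are fixed, an axial force P builds up, equal in every segment, with P · Σ Lᵢ/(AᵢEᵢ) = δ_free.
Σ Lᵢ/(AᵢEᵢ) = 180/(1350×73×10³) + 750/(1700×44×10³) + 750/(190×141×10³) = 3.985×10⁻⁵ mm/N.
Hence P = δ_free / Σ(L/AE) = 2.458/3.985×10⁻⁵ = 61.69 kN (compressive).
σ_{aluminium} = P / A = 61690 / 1350 = 45.69 MPa.

σ ≈ 45.7 MPa (compressive)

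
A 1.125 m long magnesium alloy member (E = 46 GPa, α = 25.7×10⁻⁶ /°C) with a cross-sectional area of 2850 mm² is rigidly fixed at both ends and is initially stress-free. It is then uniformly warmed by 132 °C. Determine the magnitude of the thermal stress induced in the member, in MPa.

The supports are rigid, so the total axial strain is zero. The restrained thermal strain is ε = αΔT = 25.7×10⁻⁶ × 132 = 3392.4×10⁻⁶.
σ = EαΔT = 46×10³ × 25.7×10⁻⁶ × 132 = 156.1 MPa (compressive; the member is trying to expand).

σ ≈ 156 MPa (compressive)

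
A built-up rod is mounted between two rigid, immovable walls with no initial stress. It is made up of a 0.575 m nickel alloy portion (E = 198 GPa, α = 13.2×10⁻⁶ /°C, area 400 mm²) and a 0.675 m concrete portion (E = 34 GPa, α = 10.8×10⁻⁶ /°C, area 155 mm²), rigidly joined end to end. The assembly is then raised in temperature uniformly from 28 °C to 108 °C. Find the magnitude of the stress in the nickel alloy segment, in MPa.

σ ≈ 22 MPa (compressive)

Free thermal expansion of the whole bar: Σ αᵢΔT Lᵢ = 13.2×10⁻⁶×80×575 + 10.8×10⁻⁶×80×675 = 1.19 mm.
The rigid supports impose zero overall length change; the single axial force P common to all segments must satisfy P Σ Lᵢ/(AᵢEᵢ) = δ_free.
Σ Lᵢ/(AᵢEᵢ) = 575/(400×198×10³) + 675/(155×34×10³) = 0.0001353 mm/N.
So P = 1.19 / 0.0001353 = 8.795 kN, compressive.
σ_{nickel alloy} = P / A = 8795 / 400 = 21.99 MPa.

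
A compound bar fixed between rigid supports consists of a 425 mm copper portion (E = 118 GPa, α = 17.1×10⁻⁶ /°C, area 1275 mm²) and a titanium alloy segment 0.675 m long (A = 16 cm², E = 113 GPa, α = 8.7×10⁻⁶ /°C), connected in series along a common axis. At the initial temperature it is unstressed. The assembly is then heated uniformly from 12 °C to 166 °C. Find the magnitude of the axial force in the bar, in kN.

With the walls removed the bar would change length by δ_free = Σ αᵢΔT Lᵢ = 17.1×10⁻⁶×154×425 + 8.7×10⁻⁶×154×675 = 2.024 mm.
The rigid supports impose zero overall length change; the single axial force P common to all segments must satisfy P Σ Lᵢ/(AᵢEᵢ) = δ_free.
Σ Lᵢ/(AᵢEᵢ) = 425/(1275×118×10³) + 675/(1600×113×10³) = 6.558×10⁻⁶ mm/N.
P = 2.024 / 6.558×10⁻⁶ = 308600 N = 308.6 kN, compressive.

P ≈ 309 kN (compressive)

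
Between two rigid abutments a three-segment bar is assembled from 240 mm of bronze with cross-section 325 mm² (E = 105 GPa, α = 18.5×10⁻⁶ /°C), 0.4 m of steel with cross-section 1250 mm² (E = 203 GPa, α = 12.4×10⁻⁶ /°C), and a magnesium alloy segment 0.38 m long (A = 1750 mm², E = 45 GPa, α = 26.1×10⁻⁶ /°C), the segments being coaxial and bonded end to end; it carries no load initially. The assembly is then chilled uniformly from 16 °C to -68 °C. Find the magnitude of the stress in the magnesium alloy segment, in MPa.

σ ≈ 69 MPa (tensile)

If the supports were absent, the total length change would be Σ αᵢΔT Lᵢ = 18.5×10⁻⁶×84×240 + 12.4×10⁻⁶×84×400 + 26.1×10⁻⁶×84×380 = 1.623 mm.
Since the ends are fixed, an axial force P builds up, equal in every segment, with P · Σ Lᵢ/(AᵢEᵢ) = δ_free.
The series flexibility is Σ Lᵢ/(AᵢEᵢ) = 240/(325×105×10³) + 400/(1250×203×10³) + 380/(1750×45×10³) = 1.343×10⁻⁵ mm/N.
P = 1.623 / 1.343×10⁻⁵ = 120800 N = 120.8 kN, tensile.
σ_{magnesium alloy} = P / A = 120800 / 1750 = 69.02 MPa.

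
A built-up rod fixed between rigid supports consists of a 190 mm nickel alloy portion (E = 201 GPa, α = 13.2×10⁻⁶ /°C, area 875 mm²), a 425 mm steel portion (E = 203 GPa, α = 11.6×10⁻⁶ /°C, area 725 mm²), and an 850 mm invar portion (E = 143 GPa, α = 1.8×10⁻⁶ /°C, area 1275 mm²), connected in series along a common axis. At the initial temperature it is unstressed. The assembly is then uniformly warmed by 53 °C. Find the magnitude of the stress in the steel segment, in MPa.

Free thermal expansion of the whole bar: Σ αᵢΔT Lᵢ = 13.2×10⁻⁶×53×190 + 11.6×10⁻⁶×53×425 + 1.8×10⁻⁶×53×850 = 0.4753 mm.
The rigid supports impose zero overall length change; the single axial force P common to all segments must satisfy P Σ Lᵢ/(AᵢEᵢ) = δ_free.
The series flexibility is Σ Lᵢ/(AᵢEᵢ) = 190/(875×201×10³) + 425/(725×203×10³) + 850/(1275×143×10³) = 8.63×10⁻⁶ mm/N.
Hence P = δ_free / Σ(L/AE) = 0.4753/8.63×10⁻⁶ = 55.08 kN (compressive).
σ_{steel} = P / A = 55080 / 725 = 75.97 MPa.

σ ≈ 76 MPa (compressive)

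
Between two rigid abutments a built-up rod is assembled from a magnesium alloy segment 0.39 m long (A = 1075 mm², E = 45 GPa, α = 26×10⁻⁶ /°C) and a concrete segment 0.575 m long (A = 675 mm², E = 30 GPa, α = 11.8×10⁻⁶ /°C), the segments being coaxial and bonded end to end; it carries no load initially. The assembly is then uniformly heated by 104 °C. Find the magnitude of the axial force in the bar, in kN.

If the supports were absent, the total length change would be Σ αᵢΔT Lᵢ = 26×10⁻⁶×104×390 + 11.8×10⁻⁶×104×575 = 1.76 mm.
The rigid supports impose zero overall length change; the single axial force P common to all segments must satisfy P Σ Lᵢ/(AᵢEᵢ) = δ_free.
The series flexibility is Σ Lᵢ/(AᵢEᵢ) = 390/(1075×45×10³) + 575/(675×30×10³) = 3.646×10⁻⁵ mm/N.
P = 1.76 / 3.646×10⁻⁵ = 48280 N = 48.28 kN, compressive.

P ≈ 48.3 kN (compressive)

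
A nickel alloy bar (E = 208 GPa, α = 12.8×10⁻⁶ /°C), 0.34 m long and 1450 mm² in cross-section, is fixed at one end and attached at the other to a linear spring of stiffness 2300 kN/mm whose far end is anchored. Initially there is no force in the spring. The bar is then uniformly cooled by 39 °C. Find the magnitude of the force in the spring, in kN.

The unrestrained thermal change is αΔT L = 12.8×10⁻⁶ × 39 × 340 = 0.1697 mm.
Let P be the tensile force in the spring. The bar extends elastically by PL/(AE) and the spring stretches by P/k; together these equal δ_free.
P [ L/(AE) + 1/k ] = δ_free → P [ 340/(1450×208×10³) + 1/(2300×10³) ] = 0.1697.
P = 0.1697 / 1.562×10⁻⁶ = 108700 N.

P ≈ 109 kN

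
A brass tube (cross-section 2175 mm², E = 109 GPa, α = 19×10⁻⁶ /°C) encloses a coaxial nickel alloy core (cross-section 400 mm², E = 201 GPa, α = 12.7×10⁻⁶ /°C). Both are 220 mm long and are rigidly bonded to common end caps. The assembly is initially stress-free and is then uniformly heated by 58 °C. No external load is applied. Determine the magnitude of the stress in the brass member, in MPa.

Both members must finish at the same length. With the larger α, the brass tends to over-expand; the plates restrain it, putting the brass in compression and the nickel alloy in tension. With no external load the two internal forces are equal and opposite, magnitude P.
Compatibility of the two members (thermal + elastic change equal): (α₁ − α₂)ΔT = P·[1/(A₁E₁) + 1/(A₂E₂)].
|α₁ − α₂|·ΔT = 6.3×10⁻⁶ × 58 = 0.0003654.
1/(A₁E₁) + 1/(A₂E₂) = 1/(2175×109×10³) + 1/(400×201×10³) = 1.666×10⁻⁸ N⁻¹.
P = 0.0003654 / 1.666×10⁻⁸ = 21940 N = 21.94 kN.
σ_{brass} = P/A₁ = 21940/2175 = 10.09 MPa, compressive.

σ ≈ 10.1 MPa (compressive)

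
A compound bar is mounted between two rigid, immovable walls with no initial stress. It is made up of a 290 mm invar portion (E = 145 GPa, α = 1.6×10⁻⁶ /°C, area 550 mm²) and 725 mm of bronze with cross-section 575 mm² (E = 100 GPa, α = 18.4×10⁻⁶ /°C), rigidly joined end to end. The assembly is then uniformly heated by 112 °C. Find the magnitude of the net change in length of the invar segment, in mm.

|ΔL| ≈ 0.294 mm

With the walls removed the bar would change length by δ_free = Σ αᵢΔT Lᵢ = 1.6×10⁻⁶×112×290 + 18.4×10⁻⁶×112×725 = 1.546 mm.
The rigid supports impose zero overall length change; the single axial force P common to all segments must satisfy P Σ Lᵢ/(AᵢEᵢ) = δ_free.
Σ Lᵢ/(AᵢEᵢ) = 290/(550×145×10³) + 725/(575×100×10³) = 1.625×10⁻⁵ mm/N.
P = 1.546 / 1.625×10⁻⁵ = 95170 N = 95.17 kN, compressive.
For the invar segment, free thermal change = 1.6×10⁻⁶×112×290 = 0.05197 mm and elastic change from P = 95170×290/(550×145×10³) = 0.3461 mm; these oppose, so the net change is 0.294 mm (segment shortens).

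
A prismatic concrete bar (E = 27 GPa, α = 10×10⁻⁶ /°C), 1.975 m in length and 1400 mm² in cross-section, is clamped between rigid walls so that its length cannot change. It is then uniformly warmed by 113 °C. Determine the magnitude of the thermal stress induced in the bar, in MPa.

σ ≈ 30.5 MPa (compressive)

Because both ends are immovable the net strain is zero, and the suppressed thermal strain is αΔT = 10×10⁻⁶ × 113 = 1130×10⁻⁶.
σ = EαΔT = 27×10³ × 10×10⁻⁶ × 113 = 30.51 MPa (compressive; the bar is trying to expand).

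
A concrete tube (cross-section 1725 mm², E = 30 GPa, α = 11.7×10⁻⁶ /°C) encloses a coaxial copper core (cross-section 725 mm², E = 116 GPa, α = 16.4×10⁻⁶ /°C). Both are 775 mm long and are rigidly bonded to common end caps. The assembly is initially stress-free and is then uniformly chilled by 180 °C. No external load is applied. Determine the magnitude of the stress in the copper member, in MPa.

Equilibrium of a rigid end plate with no external load gives equal and opposite internal forces ±P in the two members. Since α_{copper} > α_{concrete}, cooling drives the copper into tension and the concrete into compression.
Compatibility of the two members (thermal + elastic change equal): (α₁ − α₂)ΔT = P·[1/(A₁E₁) + 1/(A₂E₂)].
|α₁ − α₂|·ΔT = 4.7×10⁻⁶ × 180 = 0.000846.
1/(A₁E₁) + 1/(A₂E₂) = 1/(1725×30×10³) + 1/(725×116×10³) = 3.121×10⁻⁸ N⁻¹.
P = 0.000846 / 3.121×10⁻⁸ = 27100 N = 27.1 kN.
σ_{copper} = P/A₂ = 27100/725 = 37.38 MPa, tensile.

σ ≈ 37.4 MPa (tensile)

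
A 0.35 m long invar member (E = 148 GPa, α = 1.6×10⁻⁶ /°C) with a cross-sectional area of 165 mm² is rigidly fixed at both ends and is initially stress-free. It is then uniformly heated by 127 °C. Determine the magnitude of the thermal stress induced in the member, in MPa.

σ ≈ 30.1 MPa (compressive)

The supports are rigid, so the total axial strain is zero. The restrained thermal strain is ε = αΔT = 1.6×10⁻⁶ × 127 = 203.2×10⁻⁶.
The stress required to suppress this strain is σ = Eε = 148×10³ × 203.2×10⁻⁶ = 30.07 MPa, compressive since the member is trying to expand.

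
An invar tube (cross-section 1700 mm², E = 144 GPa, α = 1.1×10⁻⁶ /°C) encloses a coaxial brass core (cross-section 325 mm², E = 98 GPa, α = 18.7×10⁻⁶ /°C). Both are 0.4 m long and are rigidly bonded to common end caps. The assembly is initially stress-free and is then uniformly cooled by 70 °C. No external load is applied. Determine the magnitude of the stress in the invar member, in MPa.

σ ≈ 20.4 MPa (compressive)

Equilibrium of a rigid end plate with no external load gives equal and opposite internal forces ±P in the two members. Since α_{brass} > α_{invar}, cooling drives the brass into tension and the invar into compression.
Setting the final lengths equal and cancelling L: (α₁ − α₂)ΔT = P/(A₁E₁) + P/(A₂E₂).
|α₁ − α₂|·ΔT = 17.6×10⁻⁶ × 70 = 0.001232.
1/(A₁E₁) + 1/(A₂E₂) = 1/(1700×144×10³) + 1/(325×98×10³) = 3.548×10⁻⁸ N⁻¹.
So P = 0.001232 / 3.548×10⁻⁸ = 34.72 kN.
σ_{invar} = P/A₁ = 34720/1700 = 20.42 MPa, compressive.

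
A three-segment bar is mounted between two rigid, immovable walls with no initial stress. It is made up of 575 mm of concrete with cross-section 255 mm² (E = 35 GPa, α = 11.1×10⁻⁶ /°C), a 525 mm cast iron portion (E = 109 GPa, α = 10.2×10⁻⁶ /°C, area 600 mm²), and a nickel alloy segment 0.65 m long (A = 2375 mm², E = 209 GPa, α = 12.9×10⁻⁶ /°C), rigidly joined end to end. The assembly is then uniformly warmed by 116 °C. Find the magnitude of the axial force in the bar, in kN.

With the walls removed the bar would change length by δ_free = Σ αᵢΔT Lᵢ = 11.1×10⁻⁶×116×575 + 10.2×10⁻⁶×116×525 + 12.9×10⁻⁶×116×650 = 2.334 mm.
The rigid supports impose zero overall length change; the single axial force P common to all segments must satisfy P Σ Lᵢ/(AᵢEᵢ) = δ_free.
Σ Lᵢ/(AᵢEᵢ) = 575/(255×35×10³) + 525/(600×109×10³) + 650/(2375×209×10³) = 7.376×10⁻⁵ mm/N.
Hence P = δ_free / Σ(L/AE) = 2.334/7.376×10⁻⁵ = 31.64 kN (compressive).

P ≈ 31.6 kN (compressive)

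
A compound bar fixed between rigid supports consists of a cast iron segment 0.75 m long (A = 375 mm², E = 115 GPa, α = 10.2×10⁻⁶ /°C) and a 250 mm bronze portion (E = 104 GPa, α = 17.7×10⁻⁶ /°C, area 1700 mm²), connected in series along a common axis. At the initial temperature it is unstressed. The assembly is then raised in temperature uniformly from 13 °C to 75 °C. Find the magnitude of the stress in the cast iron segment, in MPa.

σ ≈ 106 MPa (compressive)

If the supports were absent, the total length change would be Σ αᵢΔT Lᵢ = 10.2×10⁻⁶×62×750 + 17.7×10⁻⁶×62×250 = 0.7487 mm.
The walls prevent any net length change, so an axial force P (same in every segment) develops. Compatibility: P · Σ Lᵢ/(AᵢEᵢ) = δ_free.
Σ Lᵢ/(AᵢEᵢ) = 750/(375×115×10³) + 250/(1700×104×10³) = 1.881×10⁻⁵ mm/N.
P = 0.7487 / 1.881×10⁻⁵ = 39810 N = 39.81 kN, compressive.
σ_{cast iron} = P / A = 39810 / 375 = 106.2 MPa.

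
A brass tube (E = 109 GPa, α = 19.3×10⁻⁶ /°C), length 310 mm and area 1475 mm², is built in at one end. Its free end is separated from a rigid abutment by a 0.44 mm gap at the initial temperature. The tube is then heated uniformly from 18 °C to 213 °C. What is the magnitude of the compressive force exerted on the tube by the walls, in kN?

If the wall were absent the tube would grow by αΔT L = 19.3×10⁻⁶ × 195 × 310 = 1.167 mm.
The gap closes (δ_free > 0.44 mm) and the wall then resists a further 1.167 − 0.44 = 0.7267 mm of expansion.
That suppressed elongation corresponds to σ = E·Δ/L = 109×10³ × 0.7267/310 = 255.5 MPa.
P = σA = 255.5 × 1475 = 376.9 kN.

P ≈ 377 kN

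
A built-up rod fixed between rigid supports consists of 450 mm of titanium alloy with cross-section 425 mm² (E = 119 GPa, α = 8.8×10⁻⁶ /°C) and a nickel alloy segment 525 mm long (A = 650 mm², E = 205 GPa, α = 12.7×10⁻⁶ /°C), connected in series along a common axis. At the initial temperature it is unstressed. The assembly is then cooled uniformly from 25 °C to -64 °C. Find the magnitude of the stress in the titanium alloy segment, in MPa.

With the walls removed the bar would change length by δ_free = Σ αᵢΔT Lᵢ = 8.8×10⁻⁶×89×450 + 12.7×10⁻⁶×89×525 = 0.9458 mm.
The rigid supports impose zero overall length change; the single axial force P common to all segments must satisfy P Σ Lᵢ/(AᵢEᵢ) = δ_free.
The series flexibility is Σ Lᵢ/(AᵢEᵢ) = 450/(425×119×10³) + 525/(650×205×10³) = 1.284×10⁻⁵ mm/N.
Hence P = δ_free / Σ(L/AE) = 0.9458/1.284×10⁻⁵ = 73.68 kN (tensile).
σ_{titanium alloy} = P / A = 73680 / 425 = 173.4 MPa.

σ ≈ 173 MPa (tensile)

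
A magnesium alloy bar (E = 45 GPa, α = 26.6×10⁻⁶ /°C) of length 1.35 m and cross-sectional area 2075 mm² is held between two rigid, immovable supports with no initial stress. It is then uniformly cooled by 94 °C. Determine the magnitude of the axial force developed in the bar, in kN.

P ≈ 233 kN (tensile)

Full restraint means ε = 0, so the stress is σ = EαΔT = 45×10³ × 26.6×10⁻⁶ × 94 = 112.5 MPa.
Axial force P = σA = 112.5 × 2075 = 233500 N = 233.5 kN, tensile.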